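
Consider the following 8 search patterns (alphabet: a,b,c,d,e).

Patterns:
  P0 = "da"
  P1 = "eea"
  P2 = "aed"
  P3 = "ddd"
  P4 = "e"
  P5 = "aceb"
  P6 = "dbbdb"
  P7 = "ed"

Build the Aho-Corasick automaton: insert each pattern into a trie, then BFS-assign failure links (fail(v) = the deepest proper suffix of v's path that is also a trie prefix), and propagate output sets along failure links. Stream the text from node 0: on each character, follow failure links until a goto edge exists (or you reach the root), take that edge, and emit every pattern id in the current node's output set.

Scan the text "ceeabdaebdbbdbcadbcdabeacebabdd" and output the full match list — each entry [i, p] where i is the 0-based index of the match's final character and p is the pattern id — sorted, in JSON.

Build automaton:
Trie (insert patterns):
  n0 'ε': a→6 d→1 e→3
  n1 'd': a→2 b→14 d→9
  n2 'da': ·  ←P0
  n3 'e': d→18 e→4  ←P4
  n4 'ee': a→5
  n5 'eea': ·  ←P1
  n6 'a': c→11 e→7
  n7 'ae': d→8
  n8 'aed': ·  ←P2
  n9 'dd': d→10
  n10 'ddd': ·  ←P3
  n11 'ac': e→12
  n12 'ace': b→13
  n13 'aceb': ·  ←P5
  n14 'db': b→15
  n15 'dbb': d→16
  n16 'dbbd': b→17
  n17 'dbbdb': ·  ←P6
  n18 'ed': ·  ←P7

BFS fail/out derivation:
  n1('d'): parent n0 fail=0; on 'd' 0 → fail=0;  out ∅∪∅=∅
  n3('e'): parent n0 fail=0; on 'e' 0 → fail=0;  out {4}∪∅={4}
  n6('a'): parent n0 fail=0; on 'a' 0 → fail=0;  out ∅∪∅=∅
  n2('da'): parent n1 fail=0; on 'a' 0 → fail=6;  out {0}∪∅={0}
  n4('ee'): parent n3 fail=0; on 'e' 0 → fail=3;  out ∅∪{4}={4}
  n7('ae'): parent n6 fail=0; on 'e' 0 → fail=3;  out ∅∪{4}={4}
  n9('dd'): parent n1 fail=0; on 'd' 0 → fail=1;  out ∅∪∅=∅
  n11('ac'): parent n6 fail=0; on 'c' 0 → fail=0;  out ∅∪∅=∅
  n14('db'): parent n1 fail=0; on 'b' 0 → fail=0;  out ∅∪∅=∅
  n18('ed'): parent n3 fail=0; on 'd' 0 → fail=1;  out {7}∪∅={7}
  n5('eea'): parent n4 fail=3; on 'a' 3→0 → fail=6;  out {1}∪∅={1}
  n8('aed'): parent n7 fail=3; on 'd' 3 → fail=18;  out {2}∪{7}={2,7}
  n10('ddd'): parent n9 fail=1; on 'd' 1 → fail=9;  out {3}∪∅={3}
  n12('ace'): parent n11 fail=0; on 'e' 0 → fail=3;  out ∅∪{4}={4}
  n15('dbb'): parent n14 fail=0; on 'b' 0 → fail=0;  out ∅∪∅=∅
  n13('aceb'): parent n12 fail=3; on 'b' 3→0 → fail=0;  out {5}∪∅={5}
  n16('dbbd'): parent n15 fail=0; on 'd' 0 → fail=1;  out ∅∪∅=∅
  n17('dbbdb'): parent n16 fail=1; on 'b' 1 → fail=14;  out {6}∪∅={6}

Run:
[0] read 'c'  n0⇒n0
[1] read 'e'  n0⇒n3  → match P4@[1:1]
[2] read 'e'  n3⇒n4  → match P4@[2:2]
[3] read 'a'  n4⇒n5  → match P1@[1:3]
[4] read 'b'  n5⇒n0 (fail-walked)
[5] read 'd'  n0⇒n1
[6] read 'a'  n1⇒n2  → match P0@[5:6]
[7] read 'e'  n2⇒n7 (fail-walked)  → match P4@[7:7]
[8] read 'b'  n7⇒n0 (fail-walked)
[9] read 'd'  n0⇒n1
[10] read 'b'  n1⇒n14
[11] read 'b'  n14⇒n15
[12] read 'd'  n15⇒n16
[13] read 'b'  n16⇒n17  → match P6@[9:13]
[14] read 'c'  n17⇒n0 (fail-walked)
[15] read 'a'  n0⇒n6
[16] read 'd'  n6⇒n1 (fail-walked)
[17] read 'b'  n1⇒n14
[18] read 'c'  n14⇒n0 (fail-walked)
[19] read 'd'  n0⇒n1
[20] read 'a'  n1⇒n2  → match P0@[19:20]
[21] read 'b'  n2⇒n0 (fail-walked)
[22] read 'e'  n0⇒n3  → match P4@[22:22]
[23] read 'a'  n3⇒n6 (fail-walked)
[24] read 'c'  n6⇒n11
[25] read 'e'  n11⇒n12  → match P4@[25:25]
[26] read 'b'  n12⇒n13  → match P5@[23:26]
[27] read 'a'  n13⇒n6 (fail-walked)
[28] read 'b'  n6⇒n0 (fail-walked)
[29] read 'd'  n0⇒n1
[30] read 'd'  n1⇒n9

Matches: [[1,4],[2,4],[3,1],[6,0],[7,4],[13,6],[20,0],[22,4],[25,4],[26,5]]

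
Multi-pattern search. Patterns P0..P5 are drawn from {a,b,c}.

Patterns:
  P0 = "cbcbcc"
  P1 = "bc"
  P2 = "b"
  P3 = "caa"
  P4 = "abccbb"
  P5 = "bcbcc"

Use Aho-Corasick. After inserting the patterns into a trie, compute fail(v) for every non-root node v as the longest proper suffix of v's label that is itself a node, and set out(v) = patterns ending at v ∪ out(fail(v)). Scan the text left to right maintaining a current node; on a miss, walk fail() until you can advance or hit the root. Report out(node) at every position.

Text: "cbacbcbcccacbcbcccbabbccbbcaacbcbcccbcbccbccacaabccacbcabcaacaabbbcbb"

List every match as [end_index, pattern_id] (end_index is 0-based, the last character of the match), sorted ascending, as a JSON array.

Construct AC machine:
Trie (insert patterns):
  n0 'ε': a→11 b→7 c→1
  n1 'c': a→9 b→2
  n2 'cb': c→3
  n3 'cbc': b→4
  n4 'cbcb': c→5
  n5 'cbcbc': c→6
  n6 'cbcbcc': ·  [P0 ends]
  n7 'b': c→8  [P2 ends]
  n8 'bc': b→17  [P1 ends]
  n9 'ca': a→10
  n10 'caa': ·  [P3 ends]
  n11 'a': b→12
  n12 'ab': c→13
  n13 'abc': c→14
  n14 'abcc': b→15
  n15 'abccb': b→16
  n16 'abccbb': ·  [P4 ends]
  n17 'bcb': c→18
  n18 'bcbc': c→19
  n19 'bcbcc': ·  [P5 ends]

Failure links (BFS by depth):
  n1('c'): parent n0 fail=0; on 'c' 0 → fail=0;  out ∅∪∅=∅
  n7('b'): parent n0 fail=0; on 'b' 0 → fail=0;  out {2}∪∅={2}
  n11('a'): parent n0 fail=0; on 'a' 0 → fail=0;  out ∅∪∅=∅
  n2('cb'): parent n1 fail=0; on 'b' 0 → fail=7;  out ∅∪{2}={2}
  n8('bc'): parent n7 fail=0; on 'c' 0 → fail=1;  out {1}∪∅={1}
  n9('ca'): parent n1 fail=0; on 'a' 0 → fail=11;  out ∅∪∅=∅
  n12('ab'): parent n11 fail=0; on 'b' 0 → fail=7;  out ∅∪{2}={2}
  n3('cbc'): parent n2 fail=7; on 'c' 7 → fail=8;  out ∅∪{1}={1}
  n10('caa'): parent n9 fail=11; on 'a' 11→0 → fail=11;  out {3}∪∅={3}
  n13('abc'): parent n12 fail=7; on 'c' 7 → fail=8;  out ∅∪{1}={1}
  n17('bcb'): parent n8 fail=1; on 'b' 1 → fail=2;  out ∅∪{2}={2}
  n4('cbcb'): parent n3 fail=8; on 'b' 8 → fail=17;  out ∅∪{2}={2}
  n14('abcc'): parent n13 fail=8; on 'c' 8→1→0 → fail=1;  out ∅∪∅=∅
  n18('bcbc'): parent n17 fail=2; on 'c' 2 → fail=3;  out ∅∪{1}={1}
  n5('cbcbc'): parent n4 fail=17; on 'c' 17 → fail=18;  out ∅∪{1}={1}
  n15('abccb'): parent n14 fail=1; on 'b' 1 → fail=2;  out ∅∪{2}={2}
  n19('bcbcc'): parent n18 fail=3; on 'c' 3→8→1→0 → fail=1;  out {5}∪∅={5}
  n6('cbcbcc'): parent n5 fail=18; on 'c' 18 → fail=19;  out {0}∪{5}={0,5}
  n16('abccbb'): parent n15 fail=2; on 'b' 2→7→0 → fail=7;  out {4}∪{2}={2,4}

Scan:
i=0 'c': node 0→1
i=1 'b': node 1→2  ** P2@[1:1]
i=2 'a': node 2→11 ·f
i=3 'c': node 11→1 ·f
i=4 'b': node 1→2  ** P2@[4:4]
i=5 'c': node 2→3  ** P1@[4:5]
i=6 'b': node 3→4  ** P2@[6:6]
i=7 'c': node 4→5  ** P1@[6:7]
i=8 'c': node 5→6  ** P0@[3:8],P5@[4:8]
i=9 'c': node 6→1 ·f
i=10 'a': node 1→9
i=11 'c': node 9→1 ·f
i=12 'b': node 1→2  ** P2@[12:12]
i=13 'c': node 2→3  ** P1@[12:13]
i=14 'b': node 3→4  ** P2@[14:14]
i=15 'c': node 4→5  ** P1@[14:15]
i=16 'c': node 5→6  ** P0@[11:16],P5@[12:16]
i=17 'c': node 6→1 ·f
i=18 'b': node 1→2  ** P2@[18:18]
i=19 'a': node 2→11 ·f
i=20 'b': node 11→12  ** P2@[20:20]
i=21 'b': node 12→7 ·f  ** P2@[21:21]
i=22 'c': node 7→8  ** P1@[21:22]
i=23 'c': node 8→1 ·f
i=24 'b': node 1→2  ** P2@[24:24]
i=25 'b': node 2→7 ·f  ** P2@[25:25]
i=26 'c': node 7→8  ** P1@[25:26]
i=27 'a': node 8→9 ·f
i=28 'a': node 9→10  ** P3@[26:28]
i=29 'c': node 10→1 ·f
i=30 'b': node 1→2  ** P2@[30:30]
i=31 'c': node 2→3  ** P1@[30:31]
i=32 'b': node 3→4  ** P2@[32:32]
i=33 'c': node 4→5  ** P1@[32:33]
i=34 'c': node 5→6  ** P0@[29:34],P5@[30:34]
i=35 'c': node 6→1 ·f
i=36 'b': node 1→2  ** P2@[36:36]
i=37 'c': node 2→3  ** P1@[36:37]
i=38 'b': node 3→4  ** P2@[38:38]
i=39 'c': node 4→5  ** P1@[38:39]
i=40 'c': node 5→6  ** P0@[35:40],P5@[36:40]
i=41 'b': node 6→2 ·f  ** P2@[41:41]
i=42 'c': node 2→3  ** P1@[41:42]
i=43 'c': node 3→1 ·f
i=44 'a': node 1→9
i=45 'c': node 9→1 ·f
i=46 'a': node 1→9
i=47 'a': node 9→10  ** P3@[45:47]
i=48 'b': node 10→12 ·f  ** P2@[48:48]
i=49 'c': node 12→13  ** P1@[48:49]
i=50 'c': node 13→14
i=51 'a': node 14→9 ·f
i=52 'c': node 9→1 ·f
i=53 'b': node 1→2  ** P2@[53:53]
i=54 'c': node 2→3  ** P1@[53:54]
i=55 'a': node 3→9 ·f
i=56 'b': node 9→12 ·f  ** P2@[56:56]
i=57 'c': node 12→13  ** P1@[56:57]
i=58 'a': node 13→9 ·f
i=59 'a': node 9→10  ** P3@[57:59]
i=60 'c': node 10→1 ·f
i=61 'a': node 1→9
i=62 'a': node 9→10  ** P3@[60:62]
i=63 'b': node 10→12 ·f  ** P2@[63:63]
i=64 'b': node 12→7 ·f  ** P2@[64:64]
i=65 'b': node 7→7 ·f  ** P2@[65:65]
i=66 'c': node 7→8  ** P1@[65:66]
i=67 'b': node 8→17  ** P2@[67:67]
i=68 'b': node 17→7 ·f  ** P2@[68:68]

Matches: [[1,2],[4,2],[5,1],[6,2],[7,1],[8,0],[8,5],[12,2],[13,1],[14,2],[15,1],[16,0],[16,5],[18,2],[20,2],[21,2],[22,1],[24,2],[25,2],[26,1],[28,3],[30,2],[31,1],[32,2],[33,1],[34,0],[34,5],[36,2],[37,1],[38,2],[39,1],[40,0],[40,5],[41,2],[42,1],[47,3],[48,2],[49,1],[53,2],[54,1],[56,2],[57,1],[59,3],[62,3],[63,2],[64,2],[65,2],[66,1],[67,2],[68,2]]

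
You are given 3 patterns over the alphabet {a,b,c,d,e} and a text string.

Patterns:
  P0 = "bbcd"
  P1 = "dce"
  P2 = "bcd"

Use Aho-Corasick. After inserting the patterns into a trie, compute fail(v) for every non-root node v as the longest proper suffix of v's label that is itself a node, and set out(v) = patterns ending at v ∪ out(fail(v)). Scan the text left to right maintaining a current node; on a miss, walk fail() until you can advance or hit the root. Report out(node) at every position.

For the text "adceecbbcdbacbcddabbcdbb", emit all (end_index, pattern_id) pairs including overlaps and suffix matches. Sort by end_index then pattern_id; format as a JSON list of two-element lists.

Build automaton:
Trie (insert patterns):
  n0 'ε': b→1 d→5
  n1 'b': b→2 c→8
  n2 'bb': c→3
  n3 'bbc': d→4
  n4 'bbcd': ·  ←P0
  n5 'd': c→6
  n6 'dc': e→7
  n7 'dce': ·  ←P1
  n8 'bc': d→9
  n9 'bcd': ·  ←P2

BFS fail/out derivation:
  n1('b'): parent n0 fail=0; on 'b' 0 → fail=0;  out ∅∪∅=∅
  n5('d'): parent n0 fail=0; on 'd' 0 → fail=0;  out ∅∪∅=∅
  n2('bb'): parent n1 fail=0; on 'b' 0 → fail=1;  out ∅∪∅=∅
  n6('dc'): parent n5 fail=0; on 'c' 0 → fail=0;  out ∅∪∅=∅
  n8('bc'): parent n1 fail=0; on 'c' 0 → fail=0;  out ∅∪∅=∅
  n3('bbc'): parent n2 fail=1; on 'c' 1 → fail=8;  out ∅∪∅=∅
  n7('dce'): parent n6 fail=0; on 'e' 0 → fail=0;  out {1}∪∅={1}
  n9('bcd'): parent n8 fail=0; on 'd' 0 → fail=5;  out {2}∪∅={2}
  n4('bbcd'): parent n3 fail=8; on 'd' 8 → fail=9;  out {0}∪{2}={0,2}

Run:
i=0 'a': node 0→0
i=1 'd': node 0→5
i=2 'c': node 5→6
i=3 'e': node 6→7  emit P1@[1:3]
i=4 'e': node 7→0 (fail-walked)
i=5 'c': node 0→0
i=6 'b': node 0→1
i=7 'b': node 1→2
i=8 'c': node 2→3
i=9 'd': node 3→4  emit P0@[6:9],P2@[7:9]
i=10 'b': node 4→1 (fail-walked)
i=11 'a': node 1→0 (fail-walked)
i=12 'c': node 0→0
i=13 'b': node 0→1
i=14 'c': node 1→8
i=15 'd': node 8→9  emit P2@[13:15]
i=16 'd': node 9→5 (fail-walked)
i=17 'a': node 5→0 (fail-walked)
i=18 'b': node 0→1
i=19 'b': node 1→2
i=20 'c': node 2→3
i=21 'd': node 3→4  emit P0@[18:21],P2@[19:21]
i=22 'b': node 4→1 (fail-walked)
i=23 'b': node 1→2

Result: [[3,1],[9,0],[9,2],[15,2],[21,0],[21,2]]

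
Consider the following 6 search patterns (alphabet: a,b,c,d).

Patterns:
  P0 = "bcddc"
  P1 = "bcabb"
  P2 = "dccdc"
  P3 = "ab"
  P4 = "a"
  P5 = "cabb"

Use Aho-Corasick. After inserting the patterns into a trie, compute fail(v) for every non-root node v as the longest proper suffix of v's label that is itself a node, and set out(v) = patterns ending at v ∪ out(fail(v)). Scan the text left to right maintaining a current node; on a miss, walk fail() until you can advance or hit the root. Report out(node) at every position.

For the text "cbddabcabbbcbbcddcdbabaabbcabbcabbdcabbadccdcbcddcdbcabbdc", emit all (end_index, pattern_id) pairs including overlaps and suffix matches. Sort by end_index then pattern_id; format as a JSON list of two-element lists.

Construct AC machine:
Trie nodes:
  0='ε' goto a→14 b→1 c→16 d→9
  1='b' goto c→2
  2='bc' goto a→6 d→3
  3='bcd' goto d→4
  4='bcdd' goto c→5
  5='bcddc' goto ·  ←P0
  6='bca' goto b→7
  7='bcab' goto b→8
  8='bcabb' goto ·  ←P1
  9='d' goto c→10
  10='dc' goto c→11
  11='dcc' goto d→12
  12='dccd' goto c→13
  13='dccdc' goto ·  ←P2
  14='a' goto b→15  ←P4
  15='ab' goto ·  ←P3
  16='c' goto a→17
  17='ca' goto b→18
  18='cab' goto b→19
  19='cabb' goto ·  ←P5

BFS fail/out derivation:
  fail(1) 'b': from fail(0)=0 chase 'b': 0 ⇒ 0;  out=∅∪out(0)=∅
  fail(9) 'd': from fail(0)=0 chase 'd': 0 ⇒ 0;  out=∅∪out(0)=∅
  fail(14) 'a': from fail(0)=0 chase 'a': 0 ⇒ 0;  out={4}∪out(0)={4}
  fail(16) 'c': from fail(0)=0 chase 'c': 0 ⇒ 0;  out=∅∪out(0)=∅
  fail(2) 'bc': from fail(1)=0 chase 'c': 0 ⇒ 16;  out=∅∪out(16)=∅
  fail(10) 'dc': from fail(9)=0 chase 'c': 0 ⇒ 16;  out=∅∪out(16)=∅
  fail(15) 'ab': from fail(14)=0 chase 'b': 0 ⇒ 1;  out={3}∪out(1)={3}
  fail(17) 'ca': from fail(16)=0 chase 'a': 0 ⇒ 14;  out=∅∪out(14)={4}
  fail(3) 'bcd': from fail(2)=16 chase 'd': 16→0 ⇒ 9;  out=∅∪out(9)=∅
  fail(6) 'bca': from fail(2)=16 chase 'a': 16 ⇒ 17;  out=∅∪out(17)={4}
  fail(11) 'dcc': from fail(10)=16 chase 'c': 16→0 ⇒ 16;  out=∅∪out(16)=∅
  fail(18) 'cab': from fail(17)=14 chase 'b': 14 ⇒ 15;  out=∅∪out(15)={3}
  fail(4) 'bcdd': from fail(3)=9 chase 'd': 9→0 ⇒ 9;  out=∅∪out(9)=∅
  fail(7) 'bcab': from fail(6)=17 chase 'b': 17 ⇒ 18;  out=∅∪out(18)={3}
  fail(12) 'dccd': from fail(11)=16 chase 'd': 16→0 ⇒ 9;  out=∅∪out(9)=∅
  fail(19) 'cabb': from fail(18)=15 chase 'b': 15→1→0 ⇒ 1;  out={5}∪out(1)={5}
  fail(5) 'bcddc': from fail(4)=9 chase 'c': 9 ⇒ 10;  out={0}∪out(10)={0}
  fail(8) 'bcabb': from fail(7)=18 chase 'b': 18 ⇒ 19;  out={1}∪out(19)={1,5}
  fail(13) 'dccdc': from fail(12)=9 chase 'c': 9 ⇒ 10;  out={2}∪out(10)={2}

Run:
pos 0 'c': at 16
pos 1 'b': at 1 ·f
pos 2 'd': at 9 ·f
pos 3 'd': at 9 ·f
pos 4 'a': at 14 ·f  emit P4@[4:4]
pos 5 'b': at 15  emit P3@[4:5]
pos 6 'c': at 2 ·f
pos 7 'a': at 6  emit P4@[7:7]
pos 8 'b': at 7  emit P3@[7:8]
pos 9 'b': at 8  emit P1@[5:9],P5@[6:9]
pos 10 'b': at 1 ·f
pos 11 'c': at 2
pos 12 'b': at 1 ·f
pos 13 'b': at 1 ·f
pos 14 'c': at 2
pos 15 'd': at 3
pos 16 'd': at 4
pos 17 'c': at 5  emit P0@[13:17]
pos 18 'd': at 9 ·f
pos 19 'b': at 1 ·f
pos 20 'a': at 14 ·f  emit P4@[20:20]
pos 21 'b': at 15  emit P3@[20:21]
pos 22 'a': at 14 ·f  emit P4@[22:22]
pos 23 'a': at 14 ·f  emit P4@[23:23]
pos 24 'b': at 15  emit P3@[23:24]
pos 25 'b': at 1 ·f
pos 26 'c': at 2
pos 27 'a': at 6  emit P4@[27:27]
pos 28 'b': at 7  emit P3@[27:28]
pos 29 'b': at 8  emit P1@[25:29],P5@[26:29]
pos 30 'c': at 2 ·f
pos 31 'a': at 6  emit P4@[31:31]
pos 32 'b': at 7  emit P3@[31:32]
pos 33 'b': at 8  emit P1@[29:33],P5@[30:33]
pos 34 'd': at 9 ·f
pos 35 'c': at 10
pos 36 'a': at 17 ·f  emit P4@[36:36]
pos 37 'b': at 18  emit P3@[36:37]
pos 38 'b': at 19  emit P5@[35:38]
pos 39 'a': at 14 ·f  emit P4@[39:39]
pos 40 'd': at 9 ·f
pos 41 'c': at 10
pos 42 'c': at 11
pos 43 'd': at 12
pos 44 'c': at 13  emit P2@[40:44]
pos 45 'b': at 1 ·f
pos 46 'c': at 2
pos 47 'd': at 3
pos 48 'd': at 4
pos 49 'c': at 5  emit P0@[45:49]
pos 50 'd': at 9 ·f
pos 51 'b': at 1 ·f
pos 52 'c': at 2
pos 53 'a': at 6  emit P4@[53:53]
pos 54 'b': at 7  emit P3@[53:54]
pos 55 'b': at 8  emit P1@[51:55],P5@[52:55]
pos 56 'd': at 9 ·f
pos 57 'c': at 10

Matches: [[4,4],[5,3],[7,4],[8,3],[9,1],[9,5],[17,0],[20,4],[21,3],[22,4],[23,4],[24,3],[27,4],[28,3],[29,1],[29,5],[31,4],[32,3],[33,1],[33,5],[36,4],[37,3],[38,5],[39,4],[44,2],[49,0],[53,4],[54,3],[55,1],[55,5]]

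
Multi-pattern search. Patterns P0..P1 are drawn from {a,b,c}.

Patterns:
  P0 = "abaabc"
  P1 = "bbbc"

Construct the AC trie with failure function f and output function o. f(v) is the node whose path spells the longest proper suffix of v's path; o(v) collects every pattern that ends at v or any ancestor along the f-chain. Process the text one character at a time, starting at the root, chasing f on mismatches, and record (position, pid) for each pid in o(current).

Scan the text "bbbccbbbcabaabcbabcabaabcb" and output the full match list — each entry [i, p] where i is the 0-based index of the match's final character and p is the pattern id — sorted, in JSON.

Build automaton:
Trie (insert patterns):
  0='ε' goto a→1 b→7
  1='a' goto b→2
  2='ab' goto a→3
  3='aba' goto a→4
  4='abaa' goto b→5
  5='abaab' goto c→6
  6='abaabc' goto ·  ←P0
  7='b' goto b→8
  8='bb' goto b→9
  9='bbb' goto c→10
  10='bbbc' goto ·  ←P1

BFS fail/out derivation:
  fail(1) 'a': from fail(0)=0 chase 'a': 0 ⇒ 0;  out=∅∪out(0)=∅
  fail(7) 'b': from fail(0)=0 chase 'b': 0 ⇒ 0;  out=∅∪out(0)=∅
  fail(2) 'ab': from fail(1)=0 chase 'b': 0 ⇒ 7;  out=∅∪out(7)=∅
  fail(8) 'bb': from fail(7)=0 chase 'b': 0 ⇒ 7;  out=∅∪out(7)=∅
  fail(3) 'aba': from fail(2)=7 chase 'a': 7→0 ⇒ 1;  out=∅∪out(1)=∅
  fail(9) 'bbb': from fail(8)=7 chase 'b': 7 ⇒ 8;  out=∅∪out(8)=∅
  fail(4) 'abaa': from fail(3)=1 chase 'a': 1→0 ⇒ 1;  out=∅∪out(1)=∅
  fail(10) 'bbbc': from fail(9)=8 chase 'c': 8→7→0 ⇒ 0;  out={1}∪out(0)={1}
  fail(5) 'abaab': from fail(4)=1 chase 'b': 1 ⇒ 2;  out=∅∪out(2)=∅
  fail(6) 'abaabc': from fail(5)=2 chase 'c': 2→7→0 ⇒ 0;  out={0}∪out(0)={0}

Run:
i=0 'b': node 0→7
i=1 'b': node 7→8
i=2 'b': node 8→9
i=3 'c': node 9→10  emit P1@[0:3]
i=4 'c': node 10→0 (via fail)
i=5 'b': node 0→7
i=6 'b': node 7→8
i=7 'b': node 8→9
i=8 'c': node 9→10  emit P1@[5:8]
i=9 'a': node 10→1 (via fail)
i=10 'b': node 1→2
i=11 'a': node 2→3
i=12 'a': node 3→4
i=13 'b': node 4→5
i=14 'c': node 5→6  emit P0@[9:14]
i=15 'b': node 6→7 (via fail)
i=16 'a': node 7→1 (via fail)
i=17 'b': node 1→2
i=18 'c': node 2→0 (via fail)
i=19 'a': node 0→1
i=20 'b': node 1→2
i=21 'a': node 2→3
i=22 'a': node 3→4
i=23 'b': node 4→5
i=24 'c': node 5→6  emit P0@[19:24]
i=25 'b': node 6→7 (via fail)

All matches (sorted): [[3,1],[8,1],[14,0],[24,0]]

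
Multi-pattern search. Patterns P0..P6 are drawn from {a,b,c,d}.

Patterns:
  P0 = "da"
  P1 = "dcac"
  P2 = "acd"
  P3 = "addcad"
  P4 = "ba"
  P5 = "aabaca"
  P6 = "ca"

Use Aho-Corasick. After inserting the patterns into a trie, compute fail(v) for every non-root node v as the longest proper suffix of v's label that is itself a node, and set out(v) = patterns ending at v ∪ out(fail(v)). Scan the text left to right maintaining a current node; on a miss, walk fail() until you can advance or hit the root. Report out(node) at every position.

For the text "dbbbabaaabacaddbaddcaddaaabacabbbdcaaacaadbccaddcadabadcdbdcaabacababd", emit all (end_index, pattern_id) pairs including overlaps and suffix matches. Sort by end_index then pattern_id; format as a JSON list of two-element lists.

Construct AC machine:
Trie (insert patterns):
  n0 'ε': a→6 b→14 c→21 d→1
  n1 'd': a→2 c→3
  n2 'da': ·  [P0 ends]
  n3 'dc': a→4
  n4 'dca': c→5
  n5 'dcac': ·  [P1 ends]
  n6 'a': a→16 c→7 d→9
  n7 'ac': d→8
  n8 'acd': ·  [P2 ends]
  n9 'ad': d→10
  n10 'add': c→11
  n11 'addc': a→12
  n12 'addca': d→13
  n13 'addcad': ·  [P3 ends]
  n14 'b': a→15
  n15 'ba': ·  [P4 ends]
  n16 'aa': b→17
  n17 'aab': a→18
  n18 'aaba': c→19
  n19 'aabac': a→20
  n20 'aabaca': ·  [P5 ends]
  n21 'c': a→22
  n22 'ca': ·  [P6 ends]

Failure links (BFS by depth):
  n1('d'): parent n0 fail=0; on 'd' 0 → fail=0;  out ∅∪∅=∅
  n6('a'): parent n0 fail=0; on 'a' 0 → fail=0;  out ∅∪∅=∅
  n14('b'): parent n0 fail=0; on 'b' 0 → fail=0;  out ∅∪∅=∅
  n21('c'): parent n0 fail=0; on 'c' 0 → fail=0;  out ∅∪∅=∅
  n2('da'): parent n1 fail=0; on 'a' 0 → fail=6;  out {0}∪∅={0}
  n3('dc'): parent n1 fail=0; on 'c' 0 → fail=21;  out ∅∪∅=∅
  n7('ac'): parent n6 fail=0; on 'c' 0 → fail=21;  out ∅∪∅=∅
  n9('ad'): parent n6 fail=0; on 'd' 0 → fail=1;  out ∅∪∅=∅
  n15('ba'): parent n14 fail=0; on 'a' 0 → fail=6;  out {4}∪∅={4}
  n16('aa'): parent n6 fail=0; on 'a' 0 → fail=6;  out ∅∪∅=∅
  n22('ca'): parent n21 fail=0; on 'a' 0 → fail=6;  out {6}∪∅={6}
  n4('dca'): parent n3 fail=21; on 'a' 21 → fail=22;  out ∅∪{6}={6}
  n8('acd'): parent n7 fail=21; on 'd' 21→0 → fail=1;  out {2}∪∅={2}
  n10('add'): parent n9 fail=1; on 'd' 1→0 → fail=1;  out ∅∪∅=∅
  n17('aab'): parent n16 fail=6; on 'b' 6→0 → fail=14;  out ∅∪∅=∅
  n5('dcac'): parent n4 fail=22; on 'c' 22→6 → fail=7;  out {1}∪∅={1}
  n11('addc'): parent n10 fail=1; on 'c' 1 → fail=3;  out ∅∪∅=∅
  n18('aaba'): parent n17 fail=14; on 'a' 14 → fail=15;  out ∅∪{4}={4}
  n12('addca'): parent n11 fail=3; on 'a' 3 → fail=4;  out ∅∪{6}={6}
  n19('aabac'): parent n18 fail=15; on 'c' 15→6 → fail=7;  out ∅∪∅=∅
  n13('addcad'): parent n12 fail=4; on 'd' 4→22→6 → fail=9;  out {3}∪∅={3}
  n20('aabaca'): parent n19 fail=7; on 'a' 7→21 → fail=22;  out {5}∪{6}={5,6}

Scan:
[0] read 'd'  n0⇒n1
[1] read 'b'  n1⇒n14 (fail-walked)
[2] read 'b'  n14⇒n14 (fail-walked)
[3] read 'b'  n14⇒n14 (fail-walked)
[4] read 'a'  n14⇒n15  ** P4@[3:4]
[5] read 'b'  n15⇒n14 (fail-walked)
[6] read 'a'  n14⇒n15  ** P4@[5:6]
[7] read 'a'  n15⇒n16 (fail-walked)
[8] read 'a'  n16⇒n16 (fail-walked)
[9] read 'b'  n16⇒n17
[10] read 'a'  n17⇒n18  ** P4@[9:10]
[11] read 'c'  n18⇒n19
[12] read 'a'  n19⇒n20  ** P5@[7:12],P6@[11:12]
[13] read 'd'  n20⇒n9 (fail-walked)
[14] read 'd'  n9⇒n10
[15] read 'b'  n10⇒n14 (fail-walked)
[16] read 'a'  n14⇒n15  ** P4@[15:16]
[17] read 'd'  n15⇒n9 (fail-walked)
[18] read 'd'  n9⇒n10
[19] read 'c'  n10⇒n11
[20] read 'a'  n11⇒n12  ** P6@[19:20]
[21] read 'd'  n12⇒n13  ** P3@[16:21]
[22] read 'd'  n13⇒n10 (fail-walked)
[23] read 'a'  n10⇒n2 (fail-walked)  ** P0@[22:23]
[24] read 'a'  n2⇒n16 (fail-walked)
[25] read 'a'  n16⇒n16 (fail-walked)
[26] read 'b'  n16⇒n17
[27] read 'a'  n17⇒n18  ** P4@[26:27]
[28] read 'c'  n18⇒n19
[29] read 'a'  n19⇒n20  ** P5@[24:29],P6@[28:29]
[30] read 'b'  n20⇒n14 (fail-walked)
[31] read 'b'  n14⇒n14 (fail-walked)
[32] read 'b'  n14⇒n14 (fail-walked)
[33] read 'd'  n14⇒n1 (fail-walked)
[34] read 'c'  n1⇒n3
[35] read 'a'  n3⇒n4  ** P6@[34:35]
[36] read 'a'  n4⇒n16 (fail-walked)
[37] read 'a'  n16⇒n16 (fail-walked)
[38] read 'c'  n16⇒n7 (fail-walked)
[39] read 'a'  n7⇒n22 (fail-walked)  ** P6@[38:39]
[40] read 'a'  n22⇒n16 (fail-walked)
[41] read 'd'  n16⇒n9 (fail-walked)
[42] read 'b'  n9⇒n14 (fail-walked)
[43] read 'c'  n14⇒n21 (fail-walked)
[44] read 'c'  n21⇒n21 (fail-walked)
[45] read 'a'  n21⇒n22  ** P6@[44:45]
[46] read 'd'  n22⇒n9 (fail-walked)
[47] read 'd'  n9⇒n10
[48] read 'c'  n10⇒n11
[49] read 'a'  n11⇒n12  ** P6@[48:49]
[50] read 'd'  n12⇒n13  ** P3@[45:50]
[51] read 'a'  n13⇒n2 (fail-walked)  ** P0@[50:51]
[52] read 'b'  n2⇒n14 (fail-walked)
[53] read 'a'  n14⇒n15  ** P4@[52:53]
[54] read 'd'  n15⇒n9 (fail-walked)
[55] read 'c'  n9⇒n3 (fail-walked)
[56] read 'd'  n3⇒n1 (fail-walked)
[57] read 'b'  n1⇒n14 (fail-walked)
[58] read 'd'  n14⇒n1 (fail-walked)
[59] read 'c'  n1⇒n3
[60] read 'a'  n3⇒n4  ** P6@[59:60]
[61] read 'a'  n4⇒n16 (fail-walked)
[62] read 'b'  n16⇒n17
[63] read 'a'  n17⇒n18  ** P4@[62:63]
[64] read 'c'  n18⇒n19
[65] read 'a'  n19⇒n20  ** P5@[60:65],P6@[64:65]
[66] read 'b'  n20⇒n14 (fail-walked)
[67] read 'a'  n14⇒n15  ** P4@[66:67]
[68] read 'b'  n15⇒n14 (fail-walked)
[69] read 'd'  n14⇒n1 (fail-walked)

Matches: [[4,4],[6,4],[10,4],[12,5],[12,6],[16,4],[20,6],[21,3],[23,0],[27,4],[29,5],[29,6],[35,6],[39,6],[45,6],[49,6],[50,3],[51,0],[53,4],[60,6],[63,4],[65,5],[65,6],[67,4]]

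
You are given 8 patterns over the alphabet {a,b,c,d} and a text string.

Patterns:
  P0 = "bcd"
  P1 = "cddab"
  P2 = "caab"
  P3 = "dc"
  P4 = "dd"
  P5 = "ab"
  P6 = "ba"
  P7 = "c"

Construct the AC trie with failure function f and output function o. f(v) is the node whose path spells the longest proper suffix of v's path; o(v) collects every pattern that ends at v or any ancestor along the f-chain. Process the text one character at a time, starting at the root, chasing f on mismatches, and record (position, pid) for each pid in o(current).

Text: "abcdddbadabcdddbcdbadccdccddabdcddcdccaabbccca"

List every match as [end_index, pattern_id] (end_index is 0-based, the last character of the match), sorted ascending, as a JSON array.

Build automaton:
Trie (insert patterns):
  0='ε' goto a→15 b→1 c→4 d→12
  1='b' goto a→17 c→2
  2='bc' goto d→3
  3='bcd' goto ·  ←P0
  4='c' goto a→9 d→5  ←P7
  5='cd' goto d→6
  6='cdd' goto a→7
  7='cdda' goto b→8
  8='cddab' goto ·  ←P1
  9='ca' goto a→10
  10='caa' goto b→11
  11='caab' goto ·  ←P2
  12='d' goto c→13 d→14
  13='dc' goto ·  ←P3
  14='dd' goto ·  ←P4
  15='a' goto b→16
  16='ab' goto ·  ←P5
  17='ba' goto ·  ←P6

BFS fail/out derivation:
  fail(1) 'b': from fail(0)=0 chase 'b': 0 ⇒ 0;  out=∅∪out(0)=∅
  fail(4) 'c': from fail(0)=0 chase 'c': 0 ⇒ 0;  out={7}∪out(0)={7}
  fail(12) 'd': from fail(0)=0 chase 'd': 0 ⇒ 0;  out=∅∪out(0)=∅
  fail(15) 'a': from fail(0)=0 chase 'a': 0 ⇒ 0;  out=∅∪out(0)=∅
  fail(2) 'bc': from fail(1)=0 chase 'c': 0 ⇒ 4;  out=∅∪out(4)={7}
  fail(5) 'cd': from fail(4)=0 chase 'd': 0 ⇒ 12;  out=∅∪out(12)=∅
  fail(9) 'ca': from fail(4)=0 chase 'a': 0 ⇒ 15;  out=∅∪out(15)=∅
  fail(13) 'dc': from fail(12)=0 chase 'c': 0 ⇒ 4;  out={3}∪out(4)={3,7}
  fail(14) 'dd': from fail(12)=0 chase 'd': 0 ⇒ 12;  out={4}∪out(12)={4}
  fail(16) 'ab': from fail(15)=0 chase 'b': 0 ⇒ 1;  out={5}∪out(1)={5}
  fail(17) 'ba': from fail(1)=0 chase 'a': 0 ⇒ 15;  out={6}∪out(15)={6}
  fail(3) 'bcd': from fail(2)=4 chase 'd': 4 ⇒ 5;  out={0}∪out(5)={0}
  fail(6) 'cdd': from fail(5)=12 chase 'd': 12 ⇒ 14;  out=∅∪out(14)={4}
  fail(10) 'caa': from fail(9)=15 chase 'a': 15→0 ⇒ 15;  out=∅∪out(15)=∅
  fail(7) 'cdda': from fail(6)=14 chase 'a': 14→12→0 ⇒ 15;  out=∅∪out(15)=∅
  fail(11) 'caab': from fail(10)=15 chase 'b': 15 ⇒ 16;  out={2}∪out(16)={2,5}
  fail(8) 'cddab': from fail(7)=15 chase 'b': 15 ⇒ 16;  out={1}∪out(16)={1,5}

Run:
pos 0 'a': at 15
pos 1 'b': at 16  emit P5@[0:1]
pos 2 'c': at 2 ·f  emit P7@[2:2]
pos 3 'd': at 3  emit P0@[1:3]
pos 4 'd': at 6 ·f  emit P4@[3:4]
pos 5 'd': at 14 ·f  emit P4@[4:5]
pos 6 'b': at 1 ·f
pos 7 'a': at 17  emit P6@[6:7]
pos 8 'd': at 12 ·f
pos 9 'a': at 15 ·f
pos 10 'b': at 16  emit P5@[9:10]
pos 11 'c': at 2 ·f  emit P7@[11:11]
pos 12 'd': at 3  emit P0@[10:12]
pos 13 'd': at 6 ·f  emit P4@[12:13]
pos 14 'd': at 14 ·f  emit P4@[13:14]
pos 15 'b': at 1 ·f
pos 16 'c': at 2  emit P7@[16:16]
pos 17 'd': at 3  emit P0@[15:17]
pos 18 'b': at 1 ·f
pos 19 'a': at 17  emit P6@[18:19]
pos 20 'd': at 12 ·f
pos 21 'c': at 13  emit P3@[20:21],P7@[21:21]
pos 22 'c': at 4 ·f  emit P7@[22:22]
pos 23 'd': at 5
pos 24 'c': at 13 ·f  emit P3@[23:24],P7@[24:24]
pos 25 'c': at 4 ·f  emit P7@[25:25]
pos 26 'd': at 5
pos 27 'd': at 6  emit P4@[26:27]
pos 28 'a': at 7
pos 29 'b': at 8  emit P1@[25:29],P5@[28:29]
pos 30 'd': at 12 ·f
pos 31 'c': at 13  emit P3@[30:31],P7@[31:31]
pos 32 'd': at 5 ·f
pos 33 'd': at 6  emit P4@[32:33]
pos 34 'c': at 13 ·f  emit P3@[33:34],P7@[34:34]
pos 35 'd': at 5 ·f
pos 36 'c': at 13 ·f  emit P3@[35:36],P7@[36:36]
pos 37 'c': at 4 ·f  emit P7@[37:37]
pos 38 'a': at 9
pos 39 'a': at 10
pos 40 'b': at 11  emit P2@[37:40],P5@[39:40]
pos 41 'b': at 1 ·f
pos 42 'c': at 2  emit P7@[42:42]
pos 43 'c': at 4 ·f  emit P7@[43:43]
pos 44 'c': at 4 ·f  emit P7@[44:44]
pos 45 'a': at 9

All matches (sorted): [[1,5],[2,7],[3,0],[4,4],[5,4],[7,6],[10,5],[11,7],[12,0],[13,4],[14,4],[16,7],[17,0],[19,6],[21,3],[21,7],[22,7],[24,3],[24,7],[25,7],[27,4],[29,1],[29,5],[31,3],[31,7],[33,4],[34,3],[34,7],[36,3],[36,7],[37,7],[40,2],[40,5],[42,7],[43,7],[44,7]]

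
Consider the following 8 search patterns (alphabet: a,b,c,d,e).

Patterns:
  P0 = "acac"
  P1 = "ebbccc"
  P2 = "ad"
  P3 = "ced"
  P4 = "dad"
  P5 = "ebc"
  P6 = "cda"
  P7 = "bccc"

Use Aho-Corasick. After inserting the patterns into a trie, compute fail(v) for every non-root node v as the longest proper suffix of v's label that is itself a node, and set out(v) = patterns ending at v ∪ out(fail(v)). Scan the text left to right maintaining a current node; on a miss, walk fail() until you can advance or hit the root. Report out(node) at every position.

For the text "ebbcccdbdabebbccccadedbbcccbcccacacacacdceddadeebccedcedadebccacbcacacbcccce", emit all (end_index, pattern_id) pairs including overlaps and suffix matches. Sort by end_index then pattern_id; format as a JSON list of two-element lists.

Build:
Trie (insert patterns):
  0='ε' goto a→1 b→21 c→12 d→15 e→5
  1='a' goto c→2 d→11
  2='ac' goto a→3
  3='aca' goto c→4
  4='acac' goto ·  [P0 ends]
  5='e' goto b→6
  6='eb' goto b→7 c→18
  7='ebb' goto c→8
  8='ebbc' goto c→9
  9='ebbcc' goto c→10
  10='ebbccc' goto ·  [P1 ends]
  11='ad' goto ·  [P2 ends]
  12='c' goto d→19 e→13
  13='ce' goto d→14
  14='ced' goto ·  [P3 ends]
  15='d' goto a→16
  16='da' goto d→17
  17='dad' goto ·  [P4 ends]
  18='ebc' goto ·  [P5 ends]
  19='cd' goto a→20
  20='cda' goto ·  [P6 ends]
  21='b' goto c→22
  22='bc' goto c→23
  23='bcc' goto c→24
  24='bccc' goto ·  [P7 ends]

Failure links (BFS by depth):
  fail(1) 'a': from fail(0)=0 chase 'a': 0 ⇒ 0;  out=∅∪out(0)=∅
  fail(5) 'e': from fail(0)=0 chase 'e': 0 ⇒ 0;  out=∅∪out(0)=∅
  fail(12) 'c': from fail(0)=0 chase 'c': 0 ⇒ 0;  out=∅∪out(0)=∅
  fail(15) 'd': from fail(0)=0 chase 'd': 0 ⇒ 0;  out=∅∪out(0)=∅
  fail(21) 'b': from fail(0)=0 chase 'b': 0 ⇒ 0;  out=∅∪out(0)=∅
  fail(2) 'ac': from fail(1)=0 chase 'c': 0 ⇒ 12;  out=∅∪out(12)=∅
  fail(6) 'eb': from fail(5)=0 chase 'b': 0 ⇒ 21;  out=∅∪out(21)=∅
  fail(11) 'ad': from fail(1)=0 chase 'd': 0 ⇒ 15;  out={2}∪out(15)={2}
  fail(13) 'ce': from fail(12)=0 chase 'e': 0 ⇒ 5;  out=∅∪out(5)=∅
  fail(16) 'da': from fail(15)=0 chase 'a': 0 ⇒ 1;  out=∅∪out(1)=∅
  fail(19) 'cd': from fail(12)=0 chase 'd': 0 ⇒ 15;  out=∅∪out(15)=∅
  fail(22) 'bc': from fail(21)=0 chase 'c': 0 ⇒ 12;  out=∅∪out(12)=∅
  fail(3) 'aca': from fail(2)=12 chase 'a': 12→0 ⇒ 1;  out=∅∪out(1)=∅
  fail(7) 'ebb': from fail(6)=21 chase 'b': 21→0 ⇒ 21;  out=∅∪out(21)=∅
  fail(14) 'ced': from fail(13)=5 chase 'd': 5→0 ⇒ 15;  out={3}∪out(15)={3}
  fail(17) 'dad': from fail(16)=1 chase 'd': 1 ⇒ 11;  out={4}∪out(11)={2,4}
  fail(18) 'ebc': from fail(6)=21 chase 'c': 21 ⇒ 22;  out={5}∪out(22)={5}
  fail(20) 'cda': from fail(19)=15 chase 'a': 15 ⇒ 16;  out={6}∪out(16)={6}
  fail(23) 'bcc': from fail(22)=12 chase 'c': 12→0 ⇒ 12;  out=∅∪out(12)=∅
  fail(4) 'acac': from fail(3)=1 chase 'c': 1 ⇒ 2;  out={0}∪out(2)={0}
  fail(8) 'ebbc': from fail(7)=21 chase 'c': 21 ⇒ 22;  out=∅∪out(22)=∅
  fail(24) 'bccc': from fail(23)=12 chase 'c': 12→0 ⇒ 12;  out={7}∪out(12)={7}
  fail(9) 'ebbcc': from fail(8)=22 chase 'c': 22 ⇒ 23;  out=∅∪out(23)=∅
  fail(10) 'ebbccc': from fail(9)=23 chase 'c': 23 ⇒ 24;  out={1}∪out(24)={1,7}

Text stream:
pos 0 'e': at 5
pos 1 'b': at 6
pos 2 'b': at 7
pos 3 'c': at 8
pos 4 'c': at 9
pos 5 'c': at 10  ** P1@[0:5],P7@[2:5]
pos 6 'd': at 19 (via fail)
pos 7 'b': at 21 (via fail)
pos 8 'd': at 15 (via fail)
pos 9 'a': at 16
pos 10 'b': at 21 (via fail)
pos 11 'e': at 5 (via fail)
pos 12 'b': at 6
pos 13 'b': at 7
pos 14 'c': at 8
pos 15 'c': at 9
pos 16 'c': at 10  ** P1@[11:16],P7@[13:16]
pos 17 'c': at 12 (via fail)
pos 18 'a': at 1 (via fail)
pos 19 'd': at 11  ** P2@[18:19]
pos 20 'e': at 5 (via fail)
pos 21 'd': at 15 (via fail)
pos 22 'b': at 21 (via fail)
pos 23 'b': at 21 (via fail)
pos 24 'c': at 22
pos 25 'c': at 23
pos 26 'c': at 24  ** P7@[23:26]
pos 27 'b': at 21 (via fail)
pos 28 'c': at 22
pos 29 'c': at 23
pos 30 'c': at 24  ** P7@[27:30]
pos 31 'a': at 1 (via fail)
pos 32 'c': at 2
pos 33 'a': at 3
pos 34 'c': at 4  ** P0@[31:34]
pos 35 'a': at 3 (via fail)
pos 36 'c': at 4  ** P0@[33:36]
pos 37 'a': at 3 (via fail)
pos 38 'c': at 4  ** P0@[35:38]
pos 39 'd': at 19 (via fail)
pos 40 'c': at 12 (via fail)
pos 41 'e': at 13
pos 42 'd': at 14  ** P3@[40:42]
pos 43 'd': at 15 (via fail)
pos 44 'a': at 16
pos 45 'd': at 17  ** P2@[44:45],P4@[43:45]
pos 46 'e': at 5 (via fail)
pos 47 'e': at 5 (via fail)
pos 48 'b': at 6
pos 49 'c': at 18  ** P5@[47:49]
pos 50 'c': at 23 (via fail)
pos 51 'e': at 13 (via fail)
pos 52 'd': at 14  ** P3@[50:52]
pos 53 'c': at 12 (via fail)
pos 54 'e': at 13
pos 55 'd': at 14  ** P3@[53:55]
pos 56 'a': at 16 (via fail)
pos 57 'd': at 17  ** P2@[56:57],P4@[55:57]
pos 58 'e': at 5 (via fail)
pos 59 'b': at 6
pos 60 'c': at 18  ** P5@[58:60]
pos 61 'c': at 23 (via fail)
pos 62 'a': at 1 (via fail)
pos 63 'c': at 2
pos 64 'b': at 21 (via fail)
pos 65 'c': at 22
pos 66 'a': at 1 (via fail)
pos 67 'c': at 2
pos 68 'a': at 3
pos 69 'c': at 4  ** P0@[66:69]
pos 70 'b': at 21 (via fail)
pos 71 'c': at 22
pos 72 'c': at 23
pos 73 'c': at 24  ** P7@[70:73]
pos 74 'c': at 12 (via fail)
pos 75 'e': at 13

Matches: [[5,1],[5,7],[16,1],[16,7],[19,2],[26,7],[30,7],[34,0],[36,0],[38,0],[42,3],[45,2],[45,4],[49,5],[52,3],[55,3],[57,2],[57,4],[60,5],[69,0],[73,7]]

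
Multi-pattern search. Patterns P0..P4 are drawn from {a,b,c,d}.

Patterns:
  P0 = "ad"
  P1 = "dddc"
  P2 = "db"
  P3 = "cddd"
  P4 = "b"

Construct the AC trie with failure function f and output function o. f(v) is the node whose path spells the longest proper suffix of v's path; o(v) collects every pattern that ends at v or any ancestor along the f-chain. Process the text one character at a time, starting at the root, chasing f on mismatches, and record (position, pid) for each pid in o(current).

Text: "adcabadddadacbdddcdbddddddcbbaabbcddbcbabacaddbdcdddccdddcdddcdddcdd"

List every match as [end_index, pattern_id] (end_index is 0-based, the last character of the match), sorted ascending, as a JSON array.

Build:
Trie nodes:
  0='ε' goto a→1 b→12 c→8 d→3
  1='a' goto d→2
  2='ad' goto ·  ←P0
  3='d' goto b→7 d→4
  4='dd' goto d→5
  5='ddd' goto c→6
  6='dddc' goto ·  ←P1
  7='db' goto ·  ←P2
  8='c' goto d→9
  9='cd' goto d→10
  10='cdd' goto d→11
  11='cddd' goto ·  ←P3
  12='b' goto ·  ←P4

BFS fail/out derivation:
  n1('a'): parent n0 fail=0; on 'a' 0 → fail=0;  out ∅∪∅=∅
  n3('d'): parent n0 fail=0; on 'd' 0 → fail=0;  out ∅∪∅=∅
  n8('c'): parent n0 fail=0; on 'c' 0 → fail=0;  out ∅∪∅=∅
  n12('b'): parent n0 fail=0; on 'b' 0 → fail=0;  out {4}∪∅={4}
  n2('ad'): parent n1 fail=0; on 'd' 0 → fail=3;  out {0}∪∅={0}
  n4('dd'): parent n3 fail=0; on 'd' 0 → fail=3;  out ∅∪∅=∅
  n7('db'): parent n3 fail=0; on 'b' 0 → fail=12;  out {2}∪{4}={2,4}
  n9('cd'): parent n8 fail=0; on 'd' 0 → fail=3;  out ∅∪∅=∅
  n5('ddd'): parent n4 fail=3; on 'd' 3 → fail=4;  out ∅∪∅=∅
  n10('cdd'): parent n9 fail=3; on 'd' 3 → fail=4;  out ∅∪∅=∅
  n6('dddc'): parent n5 fail=4; on 'c' 4→3→0 → fail=8;  out {1}∪∅={1}
  n11('cddd'): parent n10 fail=4; on 'd' 4 → fail=5;  out {3}∪∅={3}

Run:
i=0 'a': node 0→1
i=1 'd': node 1→2  emit P0@[0:1]
i=2 'c': node 2→8 (via fail)
i=3 'a': node 8→1 (via fail)
i=4 'b': node 1→12 (via fail)  emit P4@[4:4]
i=5 'a': node 12→1 (via fail)
i=6 'd': node 1→2  emit P0@[5:6]
i=7 'd': node 2→4 (via fail)
i=8 'd': node 4→5
i=9 'a': node 5→1 (via fail)
i=10 'd': node 1→2  emit P0@[9:10]
i=11 'a': node 2→1 (via fail)
i=12 'c': node 1→8 (via fail)
i=13 'b': node 8→12 (via fail)  emit P4@[13:13]
i=14 'd': node 12→3 (via fail)
i=15 'd': node 3→4
i=16 'd': node 4→5
i=17 'c': node 5→6  emit P1@[14:17]
i=18 'd': node 6→9 (via fail)
i=19 'b': node 9→7 (via fail)  emit P2@[18:19],P4@[19:19]
i=20 'd': node 7→3 (via fail)
i=21 'd': node 3→4
i=22 'd': node 4→5
i=23 'd': node 5→5 (via fail)
i=24 'd': node 5→5 (via fail)
i=25 'd': node 5→5 (via fail)
i=26 'c': node 5→6  emit P1@[23:26]
i=27 'b': node 6→12 (via fail)  emit P4@[27:27]
i=28 'b': node 12→12 (via fail)  emit P4@[28:28]
i=29 'a': node 12→1 (via fail)
i=30 'a': node 1→1 (via fail)
i=31 'b': node 1→12 (via fail)  emit P4@[31:31]
i=32 'b': node 12→12 (via fail)  emit P4@[32:32]
i=33 'c': node 12→8 (via fail)
i=34 'd': node 8→9
i=35 'd': node 9→10
i=36 'b': node 10→7 (via fail)  emit P2@[35:36],P4@[36:36]
i=37 'c': node 7→8 (via fail)
i=38 'b': node 8→12 (via fail)  emit P4@[38:38]
i=39 'a': node 12→1 (via fail)
i=40 'b': node 1→12 (via fail)  emit P4@[40:40]
i=41 'a': node 12→1 (via fail)
i=42 'c': node 1→8 (via fail)
i=43 'a': node 8→1 (via fail)
i=44 'd': node 1→2  emit P0@[43:44]
i=45 'd': node 2→4 (via fail)
i=46 'b': node 4→7 (via fail)  emit P2@[45:46],P4@[46:46]
i=47 'd': node 7→3 (via fail)
i=48 'c': node 3→8 (via fail)
i=49 'd': node 8→9
i=50 'd': node 9→10
i=51 'd': node 10→11  emit P3@[48:51]
i=52 'c': node 11→6 (via fail)  emit P1@[49:52]
i=53 'c': node 6→8 (via fail)
i=54 'd': node 8→9
i=55 'd': node 9→10
i=56 'd': node 10→11  emit P3@[53:56]
i=57 'c': node 11→6 (via fail)  emit P1@[54:57]
i=58 'd': node 6→9 (via fail)
i=59 'd': node 9→10
i=60 'd': node 10→11  emit P3@[57:60]
i=61 'c': node 11→6 (via fail)  emit P1@[58:61]
i=62 'd': node 6→9 (via fail)
i=63 'd': node 9→10
i=64 'd': node 10→11  emit P3@[61:64]
i=65 'c': node 11→6 (via fail)  emit P1@[62:65]
i=66 'd': node 6→9 (via fail)
i=67 'd': node 9→10

Matches: [[1,0],[4,4],[6,0],[10,0],[13,4],[17,1],[19,2],[19,4],[26,1],[27,4],[28,4],[31,4],[32,4],[36,2],[36,4],[38,4],[40,4],[44,0],[46,2],[46,4],[51,3],[52,1],[56,3],[57,1],[60,3],[61,1],[64,3],[65,1]]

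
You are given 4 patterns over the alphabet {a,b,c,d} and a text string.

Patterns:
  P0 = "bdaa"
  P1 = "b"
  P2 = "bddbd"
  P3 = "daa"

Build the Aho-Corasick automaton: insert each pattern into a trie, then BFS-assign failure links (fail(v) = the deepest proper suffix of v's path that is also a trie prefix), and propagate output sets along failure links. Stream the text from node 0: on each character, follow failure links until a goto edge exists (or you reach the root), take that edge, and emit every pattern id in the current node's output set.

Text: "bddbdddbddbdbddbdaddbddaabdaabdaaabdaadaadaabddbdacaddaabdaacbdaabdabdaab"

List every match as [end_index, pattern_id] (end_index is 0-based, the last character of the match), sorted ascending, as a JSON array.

Construct AC machine:
Trie nodes:
  0='ε' goto b→1 d→8
  1='b' goto d→2  [P1 ends]
  2='bd' goto a→3 d→5
  3='bda' goto a→4
  4='bdaa' goto ·  [P0 ends]
  5='bdd' goto b→6
  6='bddb' goto d→7
  7='bddbd' goto ·  [P2 ends]
  8='d' goto a→9
  9='da' goto a→10
  10='daa' goto ·  [P3 ends]

BFS fail/out derivation:
  fail(1) 'b': from fail(0)=0 chase 'b': 0 ⇒ 0;  out={1}∪out(0)={1}
  fail(8) 'd': from fail(0)=0 chase 'd': 0 ⇒ 0;  out=∅∪out(0)=∅
  fail(2) 'bd': from fail(1)=0 chase 'd': 0 ⇒ 8;  out=∅∪out(8)=∅
  fail(9) 'da': from fail(8)=0 chase 'a': 0 ⇒ 0;  out=∅∪out(0)=∅
  fail(3) 'bda': from fail(2)=8 chase 'a': 8 ⇒ 9;  out=∅∪out(9)=∅
  fail(5) 'bdd': from fail(2)=8 chase 'd': 8→0 ⇒ 8;  out=∅∪out(8)=∅
  fail(10) 'daa': from fail(9)=0 chase 'a': 0 ⇒ 0;  out={3}∪out(0)={3}
  fail(4) 'bdaa': from fail(3)=9 chase 'a': 9 ⇒ 10;  out={0}∪out(10)={0,3}
  fail(6) 'bddb': from fail(5)=8 chase 'b': 8→0 ⇒ 1;  out=∅∪out(1)={1}
  fail(7) 'bddbd': from fail(6)=1 chase 'd': 1 ⇒ 2;  out={2}∪out(2)={2}

Scan:
pos 0 'b': at 1  ** P1@[0:0]
pos 1 'd': at 2
pos 2 'd': at 5
pos 3 'b': at 6  ** P1@[3:3]
pos 4 'd': at 7  ** P2@[0:4]
pos 5 'd': at 5 ·f
pos 6 'd': at 8 ·f
pos 7 'b': at 1 ·f  ** P1@[7:7]
pos 8 'd': at 2
pos 9 'd': at 5
pos 10 'b': at 6  ** P1@[10:10]
pos 11 'd': at 7  ** P2@[7:11]
pos 12 'b': at 1 ·f  ** P1@[12:12]
pos 13 'd': at 2
pos 14 'd': at 5
pos 15 'b': at 6  ** P1@[15:15]
pos 16 'd': at 7  ** P2@[12:16]
pos 17 'a': at 3 ·f
pos 18 'd': at 8 ·f
pos 19 'd': at 8 ·f
pos 20 'b': at 1 ·f  ** P1@[20:20]
pos 21 'd': at 2
pos 22 'd': at 5
pos 23 'a': at 9 ·f
pos 24 'a': at 10  ** P3@[22:24]
pos 25 'b': at 1 ·f  ** P1@[25:25]
pos 26 'd': at 2
pos 27 'a': at 3
pos 28 'a': at 4  ** P0@[25:28],P3@[26:28]
pos 29 'b': at 1 ·f  ** P1@[29:29]
pos 30 'd': at 2
pos 31 'a': at 3
pos 32 'a': at 4  ** P0@[29:32],P3@[30:32]
pos 33 'a': at 0 ·f
pos 34 'b': at 1  ** P1@[34:34]
pos 35 'd': at 2
pos 36 'a': at 3
pos 37 'a': at 4  ** P0@[34:37],P3@[35:37]
pos 38 'd': at 8 ·f
pos 39 'a': at 9
pos 40 'a': at 10  ** P3@[38:40]
pos 41 'd': at 8 ·f
pos 42 'a': at 9
pos 43 'a': at 10  ** P3@[41:43]
pos 44 'b': at 1 ·f  ** P1@[44:44]
pos 45 'd': at 2
pos 46 'd': at 5
pos 47 'b': at 6  ** P1@[47:47]
pos 48 'd': at 7  ** P2@[44:48]
pos 49 'a': at 3 ·f
pos 50 'c': at 0 ·f
pos 51 'a': at 0
pos 52 'd': at 8
pos 53 'd': at 8 ·f
pos 54 'a': at 9
pos 55 'a': at 10  ** P3@[53:55]
pos 56 'b': at 1 ·f  ** P1@[56:56]
pos 57 'd': at 2
pos 58 'a': at 3
pos 59 'a': at 4  ** P0@[56:59],P3@[57:59]
pos 60 'c': at 0 ·f
pos 61 'b': at 1  ** P1@[61:61]
pos 62 'd': at 2
pos 63 'a': at 3
pos 64 'a': at 4  ** P0@[61:64],P3@[62:64]
pos 65 'b': at 1 ·f  ** P1@[65:65]
pos 66 'd': at 2
pos 67 'a': at 3
pos 68 'b': at 1 ·f  ** P1@[68:68]
pos 69 'd': at 2
pos 70 'a': at 3
pos 71 'a': at 4  ** P0@[68:71],P3@[69:71]
pos 72 'b': at 1 ·f  ** P1@[72:72]

Result: [[0,1],[3,1],[4,2],[7,1],[10,1],[11,2],[12,1],[15,1],[16,2],[20,1],[24,3],[25,1],[28,0],[28,3],[29,1],[32,0],[32,3],[34,1],[37,0],[37,3],[40,3],[43,3],[44,1],[47,1],[48,2],[55,3],[56,1],[59,0],[59,3],[61,1],[64,0],[64,3],[65,1],[68,1],[71,0],[71,3],[72,1]]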